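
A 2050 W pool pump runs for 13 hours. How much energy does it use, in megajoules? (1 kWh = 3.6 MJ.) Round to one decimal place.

Energy = 2.05 kW × 13 h = 26.65 kWh
= 26.65 × 3.6 MJ = 95.9 MJ

95.9 MJ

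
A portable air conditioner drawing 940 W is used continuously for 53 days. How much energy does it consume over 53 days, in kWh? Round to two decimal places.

1195.68 kWh

Runtime = 24 h × 53 = 1272 h
Energy = 0.94 kW × 1272 h = 1195.68 kWh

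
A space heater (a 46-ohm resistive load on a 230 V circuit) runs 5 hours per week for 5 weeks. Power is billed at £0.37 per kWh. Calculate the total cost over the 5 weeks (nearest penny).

Power = V²/R = 230²/46 = 1150 W = 1.15 kW
Runtime = 5 h/week × 5 weeks = 25 h
Energy = 1.15 kW × 25 h = 28.75 kWh
Cost = 28.75 kWh × £0.37/kWh = £10.64

£10.64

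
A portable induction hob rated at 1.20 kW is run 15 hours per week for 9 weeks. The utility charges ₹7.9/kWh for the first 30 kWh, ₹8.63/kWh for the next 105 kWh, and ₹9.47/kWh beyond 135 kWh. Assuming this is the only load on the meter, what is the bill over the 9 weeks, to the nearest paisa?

Runtime = 15 h/week × 9 weeks = 135 h
Energy = 1.2 kW × 135 h = 162 kWh
Tier 1 (0–30 kWh): 30 × ₹7.9 = ₹237
Tier 2 (30–135 kWh): 105 × ₹8.63 = ₹906.15
Above 135 kWh: 27 × ₹9.47 = ₹255.69
Bill = ₹1398.84

₹1398.84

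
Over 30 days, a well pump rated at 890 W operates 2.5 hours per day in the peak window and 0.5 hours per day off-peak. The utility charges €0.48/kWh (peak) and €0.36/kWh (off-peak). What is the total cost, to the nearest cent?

Peak energy = 0.89 kW × 2.5 h × 30 = 66.75 kWh
Off-peak energy = 0.89 kW × 0.5 h × 30 = 13.35 kWh
Cost = 66.75 × €0.48 + 13.35 × €0.36 = €32.04 + €4.806 = €36.85

€36.85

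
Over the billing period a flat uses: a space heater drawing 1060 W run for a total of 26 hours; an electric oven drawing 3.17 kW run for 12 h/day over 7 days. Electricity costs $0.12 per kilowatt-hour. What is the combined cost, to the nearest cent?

space heater: 1.06 kW × 26 h = 27.56 kWh
electric oven: Runtime = 12 h/day × 7 days = 84 h
electric oven: 3.17 kW × 84 h = 266.28 kWh
Total energy = 293.84 kWh
Cost = 293.84 × $0.12 = $35.26

$35.26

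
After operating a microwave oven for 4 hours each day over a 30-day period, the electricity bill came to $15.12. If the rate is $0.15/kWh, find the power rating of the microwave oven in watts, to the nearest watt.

840 W

Energy = $15.12 ÷ $0.15/kWh = 100.8 kWh
Runtime = 4 h/day × 30 days = 120 h
Power = 100.8 kWh ÷ 120 h = 0.84 kW = 840 W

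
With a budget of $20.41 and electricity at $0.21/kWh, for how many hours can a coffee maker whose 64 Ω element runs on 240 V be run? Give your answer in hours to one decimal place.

108.0 h

Power = V²/R = 240²/64 = 900 W = 0.9 kW
Energy available = $20.41 ÷ $0.21/kWh = 97.1905 kWh
Hours = 97.1905 kWh ÷ 0.9 kW = 108.0 h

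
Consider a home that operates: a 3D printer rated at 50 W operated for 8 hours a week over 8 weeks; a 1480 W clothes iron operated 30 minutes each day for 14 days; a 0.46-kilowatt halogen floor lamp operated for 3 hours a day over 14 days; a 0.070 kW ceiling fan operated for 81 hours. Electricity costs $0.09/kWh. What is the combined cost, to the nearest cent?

$3.47

3D printer: Runtime = 8 h/week × 8 weeks = 64 h
3D printer: 0.05 kW × 64 h = 3.2 kWh
clothes iron: Runtime = 30 min × 14 = 420 min = 7 h
clothes iron: 1.48 kW × 7 h = 10.36 kWh
halogen floor lamp: Runtime = 3 h/day × 14 days = 42 h
halogen floor lamp: 0.46 kW × 42 h = 19.32 kWh
ceiling fan: 0.07 kW × 81 h = 5.67 kWh
Total energy = 38.55 kWh
Cost = 38.55 × $0.09 = $3.47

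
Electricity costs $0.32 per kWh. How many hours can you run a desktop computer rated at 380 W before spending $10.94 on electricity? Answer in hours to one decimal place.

90.0 h

Energy available = $10.94 ÷ $0.32/kWh = 34.1875 kWh
Hours = 34.1875 kWh ÷ 0.38 kW = 90.0 h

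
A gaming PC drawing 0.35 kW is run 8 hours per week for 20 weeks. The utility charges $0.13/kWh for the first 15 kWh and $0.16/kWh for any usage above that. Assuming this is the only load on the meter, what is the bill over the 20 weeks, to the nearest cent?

$8.51

Runtime = 8 h/week × 20 weeks = 160 h
Energy = 0.35 kW × 160 h = 56 kWh
Tier 1 (0–15 kWh): 15 × $0.13 = $1.95
Above 15 kWh: 41 × $0.16 = $6.56
Bill = $8.51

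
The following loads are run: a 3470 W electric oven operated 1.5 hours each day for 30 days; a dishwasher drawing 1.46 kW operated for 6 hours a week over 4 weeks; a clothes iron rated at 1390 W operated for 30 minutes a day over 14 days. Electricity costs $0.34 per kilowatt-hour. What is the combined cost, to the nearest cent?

electric oven: Runtime = 1.5 h/day × 30 days = 45 h
electric oven: 3.47 kW × 45 h = 156.15 kWh
dishwasher: Runtime = 6 h/week × 4 weeks = 24 h
dishwasher: 1.46 kW × 24 h = 35.04 kWh
clothes iron: Runtime = 30 min × 14 = 420 min = 7 h
clothes iron: 1.39 kW × 7 h = 9.73 kWh
Total energy = 200.92 kWh
Cost = 200.92 × $0.34 = $68.31

$68.31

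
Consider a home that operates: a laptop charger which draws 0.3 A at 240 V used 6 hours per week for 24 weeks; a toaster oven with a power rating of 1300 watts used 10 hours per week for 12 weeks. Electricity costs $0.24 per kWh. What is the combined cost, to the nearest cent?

laptop charger: Power = 0.3 A × 240 V = 72 W = 0.072 kW
laptop charger: Runtime = 6 h/week × 24 weeks = 144 h
laptop charger: 0.072 kW × 144 h = 10.368 kWh
toaster oven: Runtime = 10 h/week × 12 weeks = 120 h
toaster oven: 1.3 kW × 120 h = 156 kWh
Total energy = 166.368 kWh
Cost = 166.368 × $0.24 = $39.93

$39.93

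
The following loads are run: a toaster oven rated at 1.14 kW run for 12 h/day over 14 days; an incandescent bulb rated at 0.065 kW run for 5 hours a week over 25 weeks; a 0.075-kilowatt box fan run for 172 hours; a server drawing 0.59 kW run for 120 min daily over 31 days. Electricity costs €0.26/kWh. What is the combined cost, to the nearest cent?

€64.77

toaster oven: Runtime = 12 h/day × 14 days = 168 h
toaster oven: 1.14 kW × 168 h = 191.52 kWh
incandescent bulb: Runtime = 5 h/week × 25 weeks = 125 h
incandescent bulb: 0.065 kW × 125 h = 8.125 kWh
box fan: 0.075 kW × 172 h = 12.9 kWh
server: Runtime = 120 min × 31 = 3720 min = 62 h
server: 0.59 kW × 62 h = 36.58 kWh
Total energy = 249.125 kWh
Cost = 249.125 × €0.26 = €64.77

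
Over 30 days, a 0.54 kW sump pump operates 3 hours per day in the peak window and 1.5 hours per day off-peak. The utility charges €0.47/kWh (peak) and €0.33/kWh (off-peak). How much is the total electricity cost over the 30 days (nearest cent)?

€30.86

Peak energy = 0.54 kW × 3 h × 30 = 48.6 kWh
Off-peak energy = 0.54 kW × 1.5 h × 30 = 24.3 kWh
Cost = 48.6 × €0.47 + 24.3 × €0.33 = €22.842 + €8.019 = €30.86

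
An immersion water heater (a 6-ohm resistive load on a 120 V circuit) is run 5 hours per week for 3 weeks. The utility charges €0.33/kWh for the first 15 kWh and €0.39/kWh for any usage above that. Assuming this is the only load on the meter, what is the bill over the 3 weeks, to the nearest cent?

€13.14

Power = V²/R = 120²/6 = 2400 W = 2.4 kW
Runtime = 5 h/week × 3 weeks = 15 h
Energy = 2.4 kW × 15 h = 36 kWh
Tier 1 (0–15 kWh): 15 × €0.33 = €4.95
Above 15 kWh: 21 × €0.39 = €8.19
Bill = €13.14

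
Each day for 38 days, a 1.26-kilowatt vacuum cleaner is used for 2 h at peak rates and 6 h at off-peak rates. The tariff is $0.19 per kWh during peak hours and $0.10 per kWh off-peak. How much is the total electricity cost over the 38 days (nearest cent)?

$46.92

Peak energy = 1.26 kW × 2 h × 38 = 95.76 kWh
Off-peak energy = 1.26 kW × 6 h × 38 = 287.28 kWh
Cost = 95.76 × $0.19 + 287.28 × $0.10 = $18.1944 + $28.728 = $46.92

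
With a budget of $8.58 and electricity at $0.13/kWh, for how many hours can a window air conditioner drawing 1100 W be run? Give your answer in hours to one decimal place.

Energy available = $8.58 ÷ $0.13/kWh = 66 kWh
Hours = 66 kWh ÷ 1.1 kW = 60.0 h

60.0 h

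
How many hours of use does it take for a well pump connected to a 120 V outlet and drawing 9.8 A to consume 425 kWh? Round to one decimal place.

361.4 h

Power = 9.8 A × 120 V = 1176 W = 1.176 kW
Hours = 425 kWh ÷ 1.176 kW = 361.4 h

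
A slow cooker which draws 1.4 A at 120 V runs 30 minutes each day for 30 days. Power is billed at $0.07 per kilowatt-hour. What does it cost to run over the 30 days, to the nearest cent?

$0.18

Power = 1.4 A × 120 V = 168 W = 0.168 kW
Runtime = 30 min × 30 = 900 min = 15 h
Energy = 0.168 kW × 15 h = 2.52 kWh
Cost = 2.52 kWh × $0.07/kWh = $0.18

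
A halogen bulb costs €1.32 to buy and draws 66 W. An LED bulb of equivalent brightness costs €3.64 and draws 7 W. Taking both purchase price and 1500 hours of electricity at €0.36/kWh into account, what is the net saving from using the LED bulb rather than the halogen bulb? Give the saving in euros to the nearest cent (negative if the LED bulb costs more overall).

€29.54

halogen bulb: €1.32 + (66/1000) kW × 1500 h × €0.36 = €1.32 + €35.64 = €36.96
LED bulb: €3.64 + (7/1000) kW × 1500 h × €0.36 = €3.64 + €3.78 = €7.42
Saving = €36.96 − €7.42 = €29.54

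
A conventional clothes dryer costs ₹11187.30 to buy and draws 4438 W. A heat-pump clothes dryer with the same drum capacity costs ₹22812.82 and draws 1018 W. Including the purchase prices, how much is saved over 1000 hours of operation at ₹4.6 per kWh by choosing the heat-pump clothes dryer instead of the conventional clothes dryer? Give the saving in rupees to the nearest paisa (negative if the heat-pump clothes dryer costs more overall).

conventional clothes dryer: ₹11187.30 + (4438/1000) kW × 1000 h × ₹4.6 = ₹11187.30 + ₹20414.8 = ₹31602.1
heat-pump clothes dryer: ₹22812.82 + (1018/1000) kW × 1000 h × ₹4.6 = ₹22812.82 + ₹4682.8 = ₹27495.62
Saving = ₹31602.1 − ₹27495.62 = ₹4106.48

₹4106.48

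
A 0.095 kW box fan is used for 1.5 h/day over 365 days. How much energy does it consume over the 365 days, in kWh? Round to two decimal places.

52.01 kWh

Runtime = 1.5 h/day × 365 days = 547.5 h
Energy = 0.095 kW × 547.5 h = 52.0125 kWh ≈ 52.01 kWh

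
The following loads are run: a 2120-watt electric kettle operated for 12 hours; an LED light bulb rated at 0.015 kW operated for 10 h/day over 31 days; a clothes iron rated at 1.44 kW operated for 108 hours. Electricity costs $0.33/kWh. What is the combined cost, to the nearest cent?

$61.25

electric kettle: 2.12 kW × 12 h = 25.44 kWh
LED light bulb: Runtime = 10 h/day × 31 days = 310 h
LED light bulb: 0.015 kW × 310 h = 4.65 kWh
clothes iron: 1.44 kW × 108 h = 155.52 kWh
Total energy = 185.61 kWh
Cost = 185.61 × $0.33 = $61.25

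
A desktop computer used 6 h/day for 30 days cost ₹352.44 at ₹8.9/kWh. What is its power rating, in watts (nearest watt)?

220 W

Energy = ₹352.44 ÷ ₹8.9/kWh = 39.6 kWh
Runtime = 6 h/day × 30 days = 180 h
Power = 39.6 kWh ÷ 180 h = 0.22 kW = 220 W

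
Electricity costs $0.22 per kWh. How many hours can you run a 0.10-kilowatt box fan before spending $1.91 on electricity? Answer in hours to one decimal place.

Energy available = $1.91 ÷ $0.22/kWh = 8.6818 kWh
Hours = 8.6818 kWh ÷ 0.1 kW = 86.8 h

86.8 h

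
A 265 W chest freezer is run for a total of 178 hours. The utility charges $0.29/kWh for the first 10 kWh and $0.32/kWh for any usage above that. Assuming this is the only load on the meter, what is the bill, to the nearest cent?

$14.79

Energy = 0.265 kW × 178 h = 47.17 kWh
Tier 1 (0–10 kWh): 10 × $0.29 = $2.9
Above 10 kWh: 37.17 × $0.32 = $11.8944
Bill = $14.79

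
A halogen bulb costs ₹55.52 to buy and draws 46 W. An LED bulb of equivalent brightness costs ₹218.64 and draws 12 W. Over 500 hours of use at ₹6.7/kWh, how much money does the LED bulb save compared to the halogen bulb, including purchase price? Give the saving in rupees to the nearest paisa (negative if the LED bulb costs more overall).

halogen bulb: ₹55.52 + (46/1000) kW × 500 h × ₹6.7 = ₹55.52 + ₹154.1 = ₹209.62
LED bulb: ₹218.64 + (12/1000) kW × 500 h × ₹6.7 = ₹218.64 + ₹40.2 = ₹258.84
Saving = ₹209.62 − ₹258.84 = −₹49.22

-₹49.22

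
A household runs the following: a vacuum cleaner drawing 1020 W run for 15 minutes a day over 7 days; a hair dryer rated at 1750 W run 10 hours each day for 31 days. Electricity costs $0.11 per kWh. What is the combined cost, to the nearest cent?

vacuum cleaner: Runtime = 15 min × 7 = 105 min = 1.75 h
vacuum cleaner: 1.02 kW × 1.75 h = 1.785 kWh
hair dryer: Runtime = 10 h/day × 31 days = 310 h
hair dryer: 1.75 kW × 310 h = 542.5 kWh
Total energy = 544.285 kWh
Cost = 544.285 × $0.11 = $59.87

$59.87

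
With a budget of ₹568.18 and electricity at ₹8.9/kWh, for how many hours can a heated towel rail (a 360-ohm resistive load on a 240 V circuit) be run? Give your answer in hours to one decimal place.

Power = V²/R = 240²/360 = 160 W = 0.16 kW
Energy available = ₹568.18 ÷ ₹8.9/kWh = 63.8404 kWh
Hours = 63.8404 kWh ÷ 0.16 kW = 399.0 h

399.0 h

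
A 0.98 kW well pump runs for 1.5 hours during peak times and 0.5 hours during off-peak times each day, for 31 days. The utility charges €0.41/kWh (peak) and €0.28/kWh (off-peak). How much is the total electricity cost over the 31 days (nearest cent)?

€22.94

Peak energy = 0.98 kW × 1.5 h × 31 = 45.57 kWh
Off-peak energy = 0.98 kW × 0.5 h × 31 = 15.19 kWh
Cost = 45.57 × €0.41 + 15.19 × €0.28 = €18.6837 + €4.2532 = €22.94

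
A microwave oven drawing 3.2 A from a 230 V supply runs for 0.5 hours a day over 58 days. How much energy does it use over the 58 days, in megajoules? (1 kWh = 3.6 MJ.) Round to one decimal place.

76.8 MJ

Power = 3.2 A × 230 V = 736 W = 0.736 kW
Runtime = 0.5 h/day × 58 days = 29 h
Energy = 0.736 kW × 29 h = 21.344 kWh
= 21.344 × 3.6 MJ = 76.8 MJ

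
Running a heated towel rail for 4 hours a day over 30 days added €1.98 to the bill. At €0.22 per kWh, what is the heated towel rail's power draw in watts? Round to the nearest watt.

Energy = €1.98 ÷ €0.22/kWh = 9 kWh
Runtime = 4 h/day × 30 days = 120 h
Power = 9 kWh ÷ 120 h = 0.075 kW = 75 W

75 W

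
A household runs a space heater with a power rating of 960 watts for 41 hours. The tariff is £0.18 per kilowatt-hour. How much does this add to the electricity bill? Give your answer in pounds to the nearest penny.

£7.08

Energy = 0.96 kW × 41 h = 39.36 kWh
Cost = 39.36 kWh × £0.18/kWh = £7.08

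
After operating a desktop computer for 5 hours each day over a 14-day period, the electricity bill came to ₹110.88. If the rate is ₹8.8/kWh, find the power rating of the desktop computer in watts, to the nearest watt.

180 W

Energy = ₹110.88 ÷ ₹8.8/kWh = 12.6 kWh
Runtime = 5 h/day × 14 days = 70 h
Power = 12.6 kWh ÷ 70 h = 0.18 kW = 180 W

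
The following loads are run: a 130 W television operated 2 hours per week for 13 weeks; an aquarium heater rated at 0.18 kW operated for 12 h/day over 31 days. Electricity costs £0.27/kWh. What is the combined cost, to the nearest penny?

£18.99

television: Runtime = 2 h/week × 13 weeks = 26 h
television: 0.13 kW × 26 h = 3.38 kWh
aquarium heater: Runtime = 12 h/day × 31 days = 372 h
aquarium heater: 0.18 kW × 372 h = 66.96 kWh
Total energy = 70.34 kWh
Cost = 70.34 × £0.27 = £18.99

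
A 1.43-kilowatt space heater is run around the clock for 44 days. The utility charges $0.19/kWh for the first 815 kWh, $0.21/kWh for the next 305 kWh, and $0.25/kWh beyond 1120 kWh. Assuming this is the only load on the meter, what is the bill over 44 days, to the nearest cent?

$316.42

Runtime = 24 h × 44 = 1056 h
Energy = 1.43 kW × 1056 h = 1510.08 kWh
Tier 1 (0–815 kWh): 815 × $0.19 = $154.85
Tier 2 (815–1120 kWh): 305 × $0.21 = $64.05
Above 1120 kWh: 390.08 × $0.25 = $97.52
Bill = $316.42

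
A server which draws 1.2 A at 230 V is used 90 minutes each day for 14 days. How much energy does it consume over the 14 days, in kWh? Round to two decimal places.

Power = 1.2 A × 230 V = 276 W = 0.276 kW
Runtime = 90 min × 14 = 1260 min = 21 h
Energy = 0.276 kW × 21 h = 5.796 kWh ≈ 5.80 kWh

5.80 kWh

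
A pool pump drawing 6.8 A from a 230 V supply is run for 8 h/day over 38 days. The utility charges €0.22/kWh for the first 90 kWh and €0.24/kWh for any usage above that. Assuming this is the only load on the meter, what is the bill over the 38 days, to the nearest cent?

Power = 6.8 A × 230 V = 1564 W = 1.564 kW
Runtime = 8 h/day × 38 days = 304 h
Energy = 1.564 kW × 304 h = 475.456 kWh
Tier 1 (0–90 kWh): 90 × €0.22 = €19.8
Above 90 kWh: 385.456 × €0.24 = €92.50944
Bill = €112.31

€112.31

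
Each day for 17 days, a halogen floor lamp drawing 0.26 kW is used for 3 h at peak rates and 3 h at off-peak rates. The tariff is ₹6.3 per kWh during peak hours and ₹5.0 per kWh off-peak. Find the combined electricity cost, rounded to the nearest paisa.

₹149.84

Peak energy = 0.26 kW × 3 h × 17 = 13.26 kWh
Off-peak energy = 0.26 kW × 3 h × 17 = 13.26 kWh
Cost = 13.26 × ₹6.3 + 13.26 × ₹5.0 = ₹83.538 + ₹66.3 = ₹149.84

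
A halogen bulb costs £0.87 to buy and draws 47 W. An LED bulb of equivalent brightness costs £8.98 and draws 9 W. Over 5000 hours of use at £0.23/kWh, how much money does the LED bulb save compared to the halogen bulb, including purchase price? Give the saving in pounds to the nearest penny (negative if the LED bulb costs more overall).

£35.59

halogen bulb: £0.87 + (47/1000) kW × 5000 h × £0.23 = £0.87 + £54.05 = £54.92
LED bulb: £8.98 + (9/1000) kW × 5000 h × £0.23 = £8.98 + £10.35 = £19.33
Saving = £54.92 − £19.33 = £35.59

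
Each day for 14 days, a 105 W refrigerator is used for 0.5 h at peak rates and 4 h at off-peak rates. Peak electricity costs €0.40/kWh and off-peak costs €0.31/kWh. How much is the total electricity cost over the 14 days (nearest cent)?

Peak energy = 0.105 kW × 0.5 h × 14 = 0.735 kWh
Off-peak energy = 0.105 kW × 4 h × 14 = 5.88 kWh
Cost = 0.735 × €0.40 + 5.88 × €0.31 = €0.294 + €1.8228 = €2.12

€2.12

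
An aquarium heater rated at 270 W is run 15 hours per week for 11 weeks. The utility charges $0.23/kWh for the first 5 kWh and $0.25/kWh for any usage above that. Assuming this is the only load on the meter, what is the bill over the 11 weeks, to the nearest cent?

Runtime = 15 h/week × 11 weeks = 165 h
Energy = 0.27 kW × 165 h = 44.55 kWh
Tier 1 (0–5 kWh): 5 × $0.23 = $1.15
Above 5 kWh: 39.55 × $0.25 = $9.8875
Bill = $11.04

$11.04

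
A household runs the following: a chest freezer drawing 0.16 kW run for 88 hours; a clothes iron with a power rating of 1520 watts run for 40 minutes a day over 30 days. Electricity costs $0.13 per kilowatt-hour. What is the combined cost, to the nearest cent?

chest freezer: 0.16 kW × 88 h = 14.08 kWh
clothes iron: Runtime = 40 min × 30 = 1200 min = 20 h
clothes iron: 1.52 kW × 20 h = 30.4 kWh
Total energy = 44.48 kWh
Cost = 44.48 × $0.13 = $5.78

$5.78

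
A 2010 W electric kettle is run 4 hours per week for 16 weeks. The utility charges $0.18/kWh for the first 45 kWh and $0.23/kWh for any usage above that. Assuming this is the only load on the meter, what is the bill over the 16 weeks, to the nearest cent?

Runtime = 4 h/week × 16 weeks = 64 h
Energy = 2.01 kW × 64 h = 128.64 kWh
Tier 1 (0–45 kWh): 45 × $0.18 = $8.1
Above 45 kWh: 83.64 × $0.23 = $19.2372
Bill = $27.34

$27.34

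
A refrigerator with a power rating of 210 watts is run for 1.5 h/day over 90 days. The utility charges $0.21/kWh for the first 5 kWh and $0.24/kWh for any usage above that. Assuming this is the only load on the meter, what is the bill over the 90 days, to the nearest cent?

$6.65

Runtime = 1.5 h/day × 90 days = 135 h
Energy = 0.21 kW × 135 h = 28.35 kWh
Tier 1 (0–5 kWh): 5 × $0.21 = $1.05
Above 5 kWh: 23.35 × $0.24 = $5.604
Bill = $6.65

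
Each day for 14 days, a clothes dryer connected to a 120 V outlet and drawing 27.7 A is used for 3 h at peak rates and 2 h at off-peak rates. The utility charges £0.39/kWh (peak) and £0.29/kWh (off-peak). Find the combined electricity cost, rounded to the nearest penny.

£81.44

Power = 27.7 A × 120 V = 3324 W = 3.324 kW
Peak energy = 3.324 kW × 3 h × 14 = 139.608 kWh
Off-peak energy = 3.324 kW × 2 h × 14 = 93.072 kWh
Cost = 139.608 × £0.39 + 93.072 × £0.29 = £54.44712 + £26.99088 = £81.44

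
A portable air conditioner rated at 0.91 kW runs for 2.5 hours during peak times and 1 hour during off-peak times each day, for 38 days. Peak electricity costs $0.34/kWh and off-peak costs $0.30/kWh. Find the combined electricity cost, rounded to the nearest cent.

Peak energy = 0.91 kW × 2.5 h × 38 = 86.45 kWh
Off-peak energy = 0.91 kW × 1 h × 38 = 34.58 kWh
Cost = 86.45 × $0.34 + 34.58 × $0.30 = $29.393 + $10.374 = $39.77

$39.77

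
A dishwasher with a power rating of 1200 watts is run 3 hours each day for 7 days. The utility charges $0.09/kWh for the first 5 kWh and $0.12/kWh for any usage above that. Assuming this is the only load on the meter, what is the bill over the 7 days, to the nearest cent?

Runtime = 3 h/day × 7 days = 21 h
Energy = 1.2 kW × 21 h = 25.2 kWh
Tier 1 (0–5 kWh): 5 × $0.09 = $0.45
Above 5 kWh: 20.2 × $0.12 = $2.424
Bill = $2.87

$2.87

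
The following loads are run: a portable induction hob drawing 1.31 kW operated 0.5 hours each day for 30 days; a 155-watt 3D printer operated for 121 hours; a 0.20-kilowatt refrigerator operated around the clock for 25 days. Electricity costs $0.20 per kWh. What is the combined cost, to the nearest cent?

portable induction hob: Runtime = 0.5 h/day × 30 days = 15 h
portable induction hob: 1.31 kW × 15 h = 19.65 kWh
3D printer: 0.155 kW × 121 h = 18.755 kWh
refrigerator: Runtime = 24 h × 25 = 600 h
refrigerator: 0.2 kW × 600 h = 120 kWh
Total energy = 158.405 kWh
Cost = 158.405 × $0.20 = $31.68

$31.68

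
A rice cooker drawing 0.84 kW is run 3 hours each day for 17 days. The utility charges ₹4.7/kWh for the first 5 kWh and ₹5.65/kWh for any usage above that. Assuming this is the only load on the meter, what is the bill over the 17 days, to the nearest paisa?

₹237.30

Runtime = 3 h/day × 17 days = 51 h
Energy = 0.84 kW × 51 h = 42.84 kWh
Tier 1 (0–5 kWh): 5 × ₹4.7 = ₹23.5
Above 5 kWh: 37.84 × ₹5.65 = ₹213.796
Bill = ₹237.30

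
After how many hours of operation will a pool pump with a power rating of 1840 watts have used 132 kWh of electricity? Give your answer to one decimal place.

71.7 h

Hours = 132 kWh ÷ 1.84 kW = 71.7 h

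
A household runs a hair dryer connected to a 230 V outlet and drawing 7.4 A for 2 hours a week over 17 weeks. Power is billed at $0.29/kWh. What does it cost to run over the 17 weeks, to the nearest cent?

$16.78

Power = 7.4 A × 230 V = 1702 W = 1.702 kW
Runtime = 2 h/week × 17 weeks = 34 h
Energy = 1.702 kW × 34 h = 57.868 kWh
Cost = 57.868 kWh × $0.29/kWh = $16.78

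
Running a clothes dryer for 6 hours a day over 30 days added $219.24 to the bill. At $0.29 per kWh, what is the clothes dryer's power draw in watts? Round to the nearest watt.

4200 W

Energy = $219.24 ÷ $0.29/kWh = 756 kWh
Runtime = 6 h/day × 30 days = 180 h
Power = 756 kWh ÷ 180 h = 4.2 kW = 4200 W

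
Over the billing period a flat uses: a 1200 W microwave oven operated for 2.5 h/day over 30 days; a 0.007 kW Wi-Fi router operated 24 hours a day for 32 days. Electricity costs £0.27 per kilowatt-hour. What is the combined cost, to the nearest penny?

£25.75

microwave oven: Runtime = 2.5 h/day × 30 days = 75 h
microwave oven: 1.2 kW × 75 h = 90 kWh
Wi-Fi router: Runtime = 24 h × 32 = 768 h
Wi-Fi router: 0.007 kW × 768 h = 5.376 kWh
Total energy = 95.376 kWh
Cost = 95.376 × £0.27 = £25.75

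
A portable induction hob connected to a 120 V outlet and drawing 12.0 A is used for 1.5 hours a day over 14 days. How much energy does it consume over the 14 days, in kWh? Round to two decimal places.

Power = 12.0 A × 120 V = 1440 W = 1.44 kW
Runtime = 1.5 h/day × 14 days = 21 h
Energy = 1.44 kW × 21 h = 30.24 kWh

30.24 kWh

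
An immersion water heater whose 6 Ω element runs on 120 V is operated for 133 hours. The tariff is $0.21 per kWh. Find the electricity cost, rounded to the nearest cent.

$67.03

Power = V²/R = 120²/6 = 2400 W = 2.4 kW
Energy = 2.4 kW × 133 h = 319.2 kWh
Cost = 319.2 kWh × $0.21/kWh = $67.03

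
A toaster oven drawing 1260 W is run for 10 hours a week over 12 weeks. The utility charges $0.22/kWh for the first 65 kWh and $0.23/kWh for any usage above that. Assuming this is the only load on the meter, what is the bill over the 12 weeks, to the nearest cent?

Runtime = 10 h/week × 12 weeks = 120 h
Energy = 1.26 kW × 120 h = 151.2 kWh
Tier 1 (0–65 kWh): 65 × $0.22 = $14.3
Above 65 kWh: 86.2 × $0.23 = $19.826
Bill = $34.13

$34.13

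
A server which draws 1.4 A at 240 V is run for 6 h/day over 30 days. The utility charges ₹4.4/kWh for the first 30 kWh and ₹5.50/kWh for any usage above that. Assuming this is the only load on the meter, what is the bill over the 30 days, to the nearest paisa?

₹299.64

Power = 1.4 A × 240 V = 336 W = 0.336 kW
Runtime = 6 h/day × 30 days = 180 h
Energy = 0.336 kW × 180 h = 60.48 kWh
Tier 1 (0–30 kWh): 30 × ₹4.4 = ₹132
Above 30 kWh: 30.48 × ₹5.50 = ₹167.64
Bill = ₹299.64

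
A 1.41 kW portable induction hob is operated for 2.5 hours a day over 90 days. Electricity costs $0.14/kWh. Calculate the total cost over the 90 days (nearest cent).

$44.42

Runtime = 2.5 h/day × 90 days = 225 h
Energy = 1.41 kW × 225 h = 317.25 kWh
Cost = 317.25 kWh × $0.14/kWh = $44.42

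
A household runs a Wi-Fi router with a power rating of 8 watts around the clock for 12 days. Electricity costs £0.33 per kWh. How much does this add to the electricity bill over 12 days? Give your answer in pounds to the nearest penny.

£0.76

Runtime = 24 h × 12 = 288 h
Energy = 0.008 kW × 288 h = 2.304 kWh
Cost = 2.304 kWh × £0.33/kWh = £0.76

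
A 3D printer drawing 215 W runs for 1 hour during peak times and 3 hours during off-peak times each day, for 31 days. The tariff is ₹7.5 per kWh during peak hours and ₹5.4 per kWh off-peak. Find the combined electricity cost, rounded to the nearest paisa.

Peak energy = 0.215 kW × 1 h × 31 = 6.665 kWh
Off-peak energy = 0.215 kW × 3 h × 31 = 19.995 kWh
Cost = 6.665 × ₹7.5 + 19.995 × ₹5.4 = ₹49.9875 + ₹107.973 = ₹157.96

₹157.96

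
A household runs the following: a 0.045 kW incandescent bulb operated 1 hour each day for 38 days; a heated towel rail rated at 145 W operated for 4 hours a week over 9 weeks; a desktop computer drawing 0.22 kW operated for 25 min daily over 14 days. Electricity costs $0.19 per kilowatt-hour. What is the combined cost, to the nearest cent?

$1.56

incandescent bulb: Runtime = 1 h/day × 38 days = 38 h
incandescent bulb: 0.045 kW × 38 h = 1.71 kWh
heated towel rail: Runtime = 4 h/week × 9 weeks = 36 h
heated towel rail: 0.145 kW × 36 h = 5.22 kWh
desktop computer: Runtime = 25 min × 14 = 350 min = 5.833333… h
desktop computer: 0.22 kW × 5.833333… h = 1.283333… kWh
Total energy = 8.213333… kWh
Cost = 8.213333… × $0.19 = $1.56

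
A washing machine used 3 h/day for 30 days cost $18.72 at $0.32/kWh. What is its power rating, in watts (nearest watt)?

650 W

Energy = $18.72 ÷ $0.32/kWh = 58.5 kWh
Runtime = 3 h/day × 30 days = 90 h
Power = 58.5 kWh ÷ 90 h = 0.65 kW = 650 W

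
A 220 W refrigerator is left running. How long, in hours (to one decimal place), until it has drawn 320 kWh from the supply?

1454.5 h

Hours = 320 kWh ÷ 0.22 kW = 1454.5 h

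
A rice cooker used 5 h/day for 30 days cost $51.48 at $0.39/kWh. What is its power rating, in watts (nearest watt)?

Energy = $51.48 ÷ $0.39/kWh = 132 kWh
Runtime = 5 h/day × 30 days = 150 h
Power = 132 kWh ÷ 150 h = 0.88 kW = 880 W

880 W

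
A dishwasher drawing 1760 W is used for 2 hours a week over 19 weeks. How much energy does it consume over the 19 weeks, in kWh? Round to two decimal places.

Runtime = 2 h/week × 19 weeks = 38 h
Energy = 1.76 kW × 38 h = 66.88 kWh

66.88 kWh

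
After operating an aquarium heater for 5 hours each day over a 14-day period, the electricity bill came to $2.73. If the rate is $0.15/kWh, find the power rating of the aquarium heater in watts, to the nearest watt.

Energy = $2.73 ÷ $0.15/kWh = 18.2 kWh
Runtime = 5 h/day × 14 days = 70 h
Power = 18.2 kWh ÷ 70 h = 0.26 kW = 260 W

260 W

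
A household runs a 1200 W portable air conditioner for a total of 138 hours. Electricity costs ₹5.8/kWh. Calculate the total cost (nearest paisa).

₹960.48

Energy = 1.2 kW × 138 h = 165.6 kWh
Cost = 165.6 kWh × ₹5.8/kWh = ₹960.48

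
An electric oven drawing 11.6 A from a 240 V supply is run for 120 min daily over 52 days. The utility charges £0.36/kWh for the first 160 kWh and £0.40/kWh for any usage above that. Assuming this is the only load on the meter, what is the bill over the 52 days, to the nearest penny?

Power = 11.6 A × 240 V = 2784 W = 2.784 kW
Runtime = 120 min × 52 = 6240 min = 104 h
Energy = 2.784 kW × 104 h = 289.536 kWh
Tier 1 (0–160 kWh): 160 × £0.36 = £57.6
Above 160 kWh: 129.536 × £0.40 = £51.8144
Bill = £109.41

£109.41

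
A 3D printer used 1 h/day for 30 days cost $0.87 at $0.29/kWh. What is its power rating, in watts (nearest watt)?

100 W

Energy = $0.87 ÷ $0.29/kWh = 3 kWh
Runtime = 1 h/day × 30 days = 30 h
Power = 3 kWh ÷ 30 h = 0.1 kW = 100 W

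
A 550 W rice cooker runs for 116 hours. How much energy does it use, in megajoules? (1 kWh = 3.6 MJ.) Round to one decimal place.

Energy = 0.55 kW × 116 h = 63.8 kWh
= 63.8 × 3.6 MJ = 229.7 MJ

229.7 MJ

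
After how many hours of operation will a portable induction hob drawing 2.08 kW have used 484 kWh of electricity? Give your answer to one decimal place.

232.7 h

Hours = 484 kWh ÷ 2.08 kW = 232.7 h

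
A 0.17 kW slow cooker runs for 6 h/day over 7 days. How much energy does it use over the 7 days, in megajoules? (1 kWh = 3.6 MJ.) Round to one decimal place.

25.7 MJ

Runtime = 6 h/day × 7 days = 42 h
Energy = 0.17 kW × 42 h = 7.14 kWh
= 7.14 × 3.6 MJ = 25.7 MJ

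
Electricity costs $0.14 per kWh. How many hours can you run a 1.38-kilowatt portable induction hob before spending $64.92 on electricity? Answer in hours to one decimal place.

336.0 h

Energy available = $64.92 ÷ $0.14/kWh = 463.7143 kWh
Hours = 463.7143 kWh ÷ 1.38 kW = 336.0 h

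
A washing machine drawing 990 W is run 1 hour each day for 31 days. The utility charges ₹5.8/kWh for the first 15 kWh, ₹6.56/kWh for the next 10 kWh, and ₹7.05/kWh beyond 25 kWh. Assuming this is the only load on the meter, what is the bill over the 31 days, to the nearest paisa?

Runtime = 1 h/day × 31 days = 31 h
Energy = 0.99 kW × 31 h = 30.69 kWh
Tier 1 (0–15 kWh): 15 × ₹5.8 = ₹87
Tier 2 (15–25 kWh): 10 × ₹6.56 = ₹65.6
Above 25 kWh: 5.69 × ₹7.05 = ₹40.1145
Bill = ₹192.71

₹192.71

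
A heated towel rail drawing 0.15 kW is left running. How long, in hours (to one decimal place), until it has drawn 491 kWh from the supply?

Hours = 491 kWh ÷ 0.15 kW = 3273.3 h

3273.3 h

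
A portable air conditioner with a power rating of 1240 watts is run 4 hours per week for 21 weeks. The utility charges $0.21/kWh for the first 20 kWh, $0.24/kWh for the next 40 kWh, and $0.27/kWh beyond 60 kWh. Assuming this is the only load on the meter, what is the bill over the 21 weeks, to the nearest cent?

Runtime = 4 h/week × 21 weeks = 84 h
Energy = 1.24 kW × 84 h = 104.16 kWh
Tier 1 (0–20 kWh): 20 × $0.21 = $4.2
Tier 2 (20–60 kWh): 40 × $0.24 = $9.6
Above 60 kWh: 44.16 × $0.27 = $11.9232
Bill = $25.72

$25.72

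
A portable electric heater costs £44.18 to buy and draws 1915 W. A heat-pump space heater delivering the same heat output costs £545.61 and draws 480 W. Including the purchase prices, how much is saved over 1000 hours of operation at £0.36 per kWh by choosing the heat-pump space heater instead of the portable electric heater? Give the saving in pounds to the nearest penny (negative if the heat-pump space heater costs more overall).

portable electric heater: £44.18 + (1915/1000) kW × 1000 h × £0.36 = £44.18 + £689.4 = £733.58
heat-pump space heater: £545.61 + (480/1000) kW × 1000 h × £0.36 = £545.61 + £172.8 = £718.41
Saving = £733.58 − £718.41 = £15.17

£15.17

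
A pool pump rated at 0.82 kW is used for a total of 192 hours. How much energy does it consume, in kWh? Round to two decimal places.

157.44 kWh

Energy = 0.82 kW × 192 h = 157.44 kWh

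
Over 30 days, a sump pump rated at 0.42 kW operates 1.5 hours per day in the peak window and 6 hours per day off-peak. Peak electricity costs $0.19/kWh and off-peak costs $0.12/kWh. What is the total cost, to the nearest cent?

$12.66

Peak energy = 0.42 kW × 1.5 h × 30 = 18.9 kWh
Off-peak energy = 0.42 kW × 6 h × 30 = 75.6 kWh
Cost = 18.9 × $0.19 + 75.6 × $0.12 = $3.591 + $9.072 = $12.66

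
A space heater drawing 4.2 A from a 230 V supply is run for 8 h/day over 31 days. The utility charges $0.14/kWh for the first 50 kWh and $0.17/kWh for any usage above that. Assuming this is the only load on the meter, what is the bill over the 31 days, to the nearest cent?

Power = 4.2 A × 230 V = 966 W = 0.966 kW
Runtime = 8 h/day × 31 days = 248 h
Energy = 0.966 kW × 248 h = 239.568 kWh
Tier 1 (0–50 kWh): 50 × $0.14 = $7
Above 50 kWh: 189.568 × $0.17 = $32.22656
Bill = $39.23

$39.23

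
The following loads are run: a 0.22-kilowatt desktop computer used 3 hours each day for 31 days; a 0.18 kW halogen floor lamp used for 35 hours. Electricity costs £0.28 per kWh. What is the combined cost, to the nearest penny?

desktop computer: Runtime = 3 h/day × 31 days = 93 h
desktop computer: 0.22 kW × 93 h = 20.46 kWh
halogen floor lamp: 0.18 kW × 35 h = 6.3 kWh
Total energy = 26.76 kWh
Cost = 26.76 × £0.28 = £7.49

£7.49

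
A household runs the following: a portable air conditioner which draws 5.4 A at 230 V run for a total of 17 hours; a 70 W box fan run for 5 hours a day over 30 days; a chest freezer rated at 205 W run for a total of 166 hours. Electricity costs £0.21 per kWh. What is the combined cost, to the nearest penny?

portable air conditioner: Power = 5.4 A × 230 V = 1242 W = 1.242 kW
portable air conditioner: 1.242 kW × 17 h = 21.114 kWh
box fan: Runtime = 5 h/day × 30 days = 150 h
box fan: 0.07 kW × 150 h = 10.5 kWh
chest freezer: 0.205 kW × 166 h = 34.03 kWh
Total energy = 65.644 kWh
Cost = 65.644 × £0.21 = £13.79

£13.79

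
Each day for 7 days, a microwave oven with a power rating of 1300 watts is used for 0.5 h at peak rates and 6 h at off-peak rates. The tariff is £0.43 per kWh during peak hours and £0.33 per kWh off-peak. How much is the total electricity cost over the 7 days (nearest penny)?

£19.97

Peak energy = 1.3 kW × 0.5 h × 7 = 4.55 kWh
Off-peak energy = 1.3 kW × 6 h × 7 = 54.6 kWh
Cost = 4.55 × £0.43 + 54.6 × £0.33 = £1.9565 + £18.018 = £19.97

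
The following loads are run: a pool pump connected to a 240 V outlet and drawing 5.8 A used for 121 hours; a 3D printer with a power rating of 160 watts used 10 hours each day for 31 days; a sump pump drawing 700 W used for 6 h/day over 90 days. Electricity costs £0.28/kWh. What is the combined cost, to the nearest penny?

£166.89

pool pump: Power = 5.8 A × 240 V = 1392 W = 1.392 kW
pool pump: 1.392 kW × 121 h = 168.432 kWh
3D printer: Runtime = 10 h/day × 31 days = 310 h
3D printer: 0.16 kW × 310 h = 49.6 kWh
sump pump: Runtime = 6 h/day × 90 days = 540 h
sump pump: 0.7 kW × 540 h = 378 kWh
Total energy = 596.032 kWh
Cost = 596.032 × £0.28 = £166.89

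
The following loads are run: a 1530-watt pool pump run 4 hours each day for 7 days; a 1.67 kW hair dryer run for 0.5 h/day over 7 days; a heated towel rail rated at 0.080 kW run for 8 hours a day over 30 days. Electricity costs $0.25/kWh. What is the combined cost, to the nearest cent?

$16.97

pool pump: Runtime = 4 h/day × 7 days = 28 h
pool pump: 1.53 kW × 28 h = 42.84 kWh
hair dryer: Runtime = 0.5 h/day × 7 days = 3.5 h
hair dryer: 1.67 kW × 3.5 h = 5.845 kWh
heated towel rail: Runtime = 8 h/day × 30 days = 240 h
heated towel rail: 0.08 kW × 240 h = 19.2 kWh
Total energy = 67.885 kWh
Cost = 67.885 × $0.25 = $16.97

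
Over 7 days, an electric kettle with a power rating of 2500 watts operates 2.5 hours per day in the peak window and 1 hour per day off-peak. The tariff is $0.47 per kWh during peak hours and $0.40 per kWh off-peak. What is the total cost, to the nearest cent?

Peak energy = 2.5 kW × 2.5 h × 7 = 43.75 kWh
Off-peak energy = 2.5 kW × 1 h × 7 = 17.5 kWh
Cost = 43.75 × $0.47 + 17.5 × $0.40 = $20.5625 + $7 = $27.56

$27.56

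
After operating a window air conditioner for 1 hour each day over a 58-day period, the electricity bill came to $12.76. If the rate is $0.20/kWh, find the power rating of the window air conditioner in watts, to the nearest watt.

1100 W

Energy = $12.76 ÷ $0.20/kWh = 63.8 kWh
Runtime = 1 h/day × 58 days = 58 h
Power = 63.8 kWh ÷ 58 h = 1.1 kW = 1100 W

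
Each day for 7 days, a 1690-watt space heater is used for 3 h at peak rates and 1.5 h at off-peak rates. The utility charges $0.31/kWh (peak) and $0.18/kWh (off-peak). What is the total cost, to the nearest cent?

$14.20

Peak energy = 1.69 kW × 3 h × 7 = 35.49 kWh
Off-peak energy = 1.69 kW × 1.5 h × 7 = 17.745 kWh
Cost = 35.49 × $0.31 + 17.745 × $0.18 = $11.0019 + $3.1941 = $14.20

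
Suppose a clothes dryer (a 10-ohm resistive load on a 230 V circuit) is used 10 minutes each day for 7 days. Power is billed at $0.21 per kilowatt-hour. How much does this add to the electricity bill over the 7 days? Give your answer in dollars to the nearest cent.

$1.30

Power = V²/R = 230²/10 = 5290 W = 5.29 kW
Runtime = 10 min × 7 = 70 min = 1.166666… h
Energy = 5.29 kW × 1.166666… h = 6.171666… kWh
Cost = 6.171666… kWh × $0.21/kWh = $1.30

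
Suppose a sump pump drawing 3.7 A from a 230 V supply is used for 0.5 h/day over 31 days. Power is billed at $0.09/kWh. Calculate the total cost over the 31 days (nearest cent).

$1.19

Power = 3.7 A × 230 V = 851 W = 0.851 kW
Runtime = 0.5 h/day × 31 days = 15.5 h
Energy = 0.851 kW × 15.5 h = 13.1905 kWh
Cost = 13.1905 kWh × $0.09/kWh = $1.19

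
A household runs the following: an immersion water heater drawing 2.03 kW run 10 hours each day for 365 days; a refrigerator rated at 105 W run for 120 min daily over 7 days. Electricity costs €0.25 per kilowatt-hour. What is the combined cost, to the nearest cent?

€1852.74

immersion water heater: Runtime = 10 h/day × 365 days = 3650 h
immersion water heater: 2.03 kW × 3650 h = 7409.5 kWh
refrigerator: Runtime = 120 min × 7 = 840 min = 14 h
refrigerator: 0.105 kW × 14 h = 1.47 kWh
Total energy = 7410.97 kWh
Cost = 7410.97 × €0.25 = €1852.74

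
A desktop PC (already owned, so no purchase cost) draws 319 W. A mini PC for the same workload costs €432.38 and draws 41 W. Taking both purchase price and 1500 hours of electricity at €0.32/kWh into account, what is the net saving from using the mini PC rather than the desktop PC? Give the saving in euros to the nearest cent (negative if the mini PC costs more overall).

-€298.94

desktop PC: €0.00 + (319/1000) kW × 1500 h × €0.32 = €0.00 + €153.12 = €153.12
mini PC: €432.38 + (41/1000) kW × 1500 h × €0.32 = €432.38 + €19.68 = €452.06
Saving = €153.12 − €452.06 = −€298.94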